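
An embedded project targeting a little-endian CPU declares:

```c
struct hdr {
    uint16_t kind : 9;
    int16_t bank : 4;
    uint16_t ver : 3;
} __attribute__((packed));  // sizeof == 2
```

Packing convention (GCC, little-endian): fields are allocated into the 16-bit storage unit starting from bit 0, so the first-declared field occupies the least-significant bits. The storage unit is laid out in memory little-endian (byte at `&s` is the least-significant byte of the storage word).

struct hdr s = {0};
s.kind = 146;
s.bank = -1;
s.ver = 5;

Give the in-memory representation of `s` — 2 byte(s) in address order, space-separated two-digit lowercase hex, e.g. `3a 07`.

92 be

kind:9 = 146 → 0x92 << 0 → word 0x0092
bank:4 = -1 → 0xf << 9 → word 0x1e92
ver:3 = 5 → 0x5 << 13 → word 0xbe92
word = 0xbe92 → little-endian bytes:
  [0]=0x92  [1]=0xbe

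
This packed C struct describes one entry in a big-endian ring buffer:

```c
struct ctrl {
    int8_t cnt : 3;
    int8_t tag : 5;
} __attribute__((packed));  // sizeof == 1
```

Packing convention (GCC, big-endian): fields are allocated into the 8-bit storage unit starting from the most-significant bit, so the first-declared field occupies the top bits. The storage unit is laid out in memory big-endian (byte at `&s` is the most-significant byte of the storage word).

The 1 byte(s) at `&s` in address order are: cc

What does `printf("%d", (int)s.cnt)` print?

-2

[0]=0xcc (big-endian) → word 0xcc
cnt [5+:3] = (word>>5) & 0x7 = 6  ←
tag [0+:5] = (word>>0) & 0x1f = 12
cnt signed 3b, MSB=1: 6 - 8 = -2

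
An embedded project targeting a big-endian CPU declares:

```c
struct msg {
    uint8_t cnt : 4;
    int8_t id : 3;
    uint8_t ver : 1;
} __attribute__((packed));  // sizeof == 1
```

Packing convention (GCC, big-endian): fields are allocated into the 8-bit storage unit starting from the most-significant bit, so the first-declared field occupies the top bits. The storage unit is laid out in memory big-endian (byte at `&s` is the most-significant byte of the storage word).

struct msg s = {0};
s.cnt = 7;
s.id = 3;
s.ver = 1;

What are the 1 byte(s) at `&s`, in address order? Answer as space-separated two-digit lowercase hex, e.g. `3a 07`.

77

cnt:4 = 7 → 0x7 << 4 → word 0x70
id:3 = 3 → 0x3 << 1 → word 0x76
ver:1 = 1 → 0x1 << 0 → word 0x77
word = 0x77 → big-endian bytes:
  [0]=0x77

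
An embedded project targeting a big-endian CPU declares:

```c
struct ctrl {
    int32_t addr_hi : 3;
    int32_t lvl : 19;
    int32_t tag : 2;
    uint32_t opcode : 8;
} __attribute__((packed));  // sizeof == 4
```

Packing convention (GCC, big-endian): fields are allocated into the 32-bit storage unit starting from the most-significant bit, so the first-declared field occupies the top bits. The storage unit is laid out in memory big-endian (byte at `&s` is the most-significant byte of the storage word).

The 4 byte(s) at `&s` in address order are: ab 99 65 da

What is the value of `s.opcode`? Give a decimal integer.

[0]=0xab [1]=0x99 [2]=0x65 [3]=0xda (big-endian) → word 0xab9965da
addr_hi:3 @ bit 29 → (0xab9965da>>29)&0x7 = 0x5
lvl:19 @ bit 10 → (0xab9965da>>10)&0x7ffff = 0x2e659
tag:2 @ bit 8 → (0xab9965da>>8)&0x3 = 0x1
opcode:8 @ bit 0 → (0xab9965da>>0)&0xff = 0xda  ←

218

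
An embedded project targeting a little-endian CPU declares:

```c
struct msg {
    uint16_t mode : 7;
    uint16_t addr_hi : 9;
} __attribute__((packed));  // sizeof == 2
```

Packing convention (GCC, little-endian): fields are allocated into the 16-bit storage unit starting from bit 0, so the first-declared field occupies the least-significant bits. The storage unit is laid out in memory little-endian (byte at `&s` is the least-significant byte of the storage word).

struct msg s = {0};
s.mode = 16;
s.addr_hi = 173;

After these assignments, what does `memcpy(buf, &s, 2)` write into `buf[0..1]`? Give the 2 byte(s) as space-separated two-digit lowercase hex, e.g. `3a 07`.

90 56

mode (7b) val=16 bits=0x10 at bit 0: 0x0010
addr_hi (9b) val=173 bits=0xad at bit 7: 0x5690
word = 0x5690 → little-endian bytes:
  [0]=0x90  [1]=0x56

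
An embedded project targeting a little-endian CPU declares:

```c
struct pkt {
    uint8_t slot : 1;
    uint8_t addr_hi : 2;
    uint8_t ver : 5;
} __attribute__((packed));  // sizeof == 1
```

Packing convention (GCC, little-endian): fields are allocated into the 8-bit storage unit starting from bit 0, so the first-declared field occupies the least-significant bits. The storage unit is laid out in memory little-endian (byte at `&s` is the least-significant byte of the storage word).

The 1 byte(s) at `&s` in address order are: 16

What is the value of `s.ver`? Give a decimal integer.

2

[0]=0x16 (little-endian) → word 0x16
slot:1 @ bit 0 → (0x16>>0)&0x1 = 0x0
addr_hi:2 @ bit 1 → (0x16>>1)&0x3 = 0x3
ver:5 @ bit 3 → (0x16>>3)&0x1f = 0x2  ←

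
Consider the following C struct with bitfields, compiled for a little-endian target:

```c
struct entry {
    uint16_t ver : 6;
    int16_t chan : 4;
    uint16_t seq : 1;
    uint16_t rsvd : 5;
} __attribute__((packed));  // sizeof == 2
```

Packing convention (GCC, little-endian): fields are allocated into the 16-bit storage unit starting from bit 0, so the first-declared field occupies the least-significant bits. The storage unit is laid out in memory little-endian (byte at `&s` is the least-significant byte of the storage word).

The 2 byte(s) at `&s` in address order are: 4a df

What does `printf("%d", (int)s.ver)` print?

10

[0]=0x4a [1]=0xdf (little-endian) → word 0xdf4a
ver [0+:6] = (word>>0) & 0x3f = 10  ←
chan [6+:4] = (word>>6) & 0xf = 13
seq [10+:1] = (word>>10) & 0x1 = 1
rsvd [11+:5] = (word>>11) & 0x1f = 27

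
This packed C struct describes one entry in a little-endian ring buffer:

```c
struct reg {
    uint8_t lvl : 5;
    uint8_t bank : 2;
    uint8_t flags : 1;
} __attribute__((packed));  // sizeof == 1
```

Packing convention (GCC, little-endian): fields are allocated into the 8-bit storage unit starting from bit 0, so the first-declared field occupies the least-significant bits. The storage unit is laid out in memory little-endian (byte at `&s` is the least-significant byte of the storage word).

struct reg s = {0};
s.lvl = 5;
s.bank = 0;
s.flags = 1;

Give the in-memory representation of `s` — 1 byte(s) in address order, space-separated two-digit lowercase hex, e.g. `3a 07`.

lvl (5b) val=5 bits=0x5 at bit 0: 0x05
bank (2b) val=0 bits=0x0 at bit 5: 0x05
flags (1b) val=1 bits=0x1 at bit 7: 0x85
word = 0x85 → little-endian bytes:
  [0]=0x85

85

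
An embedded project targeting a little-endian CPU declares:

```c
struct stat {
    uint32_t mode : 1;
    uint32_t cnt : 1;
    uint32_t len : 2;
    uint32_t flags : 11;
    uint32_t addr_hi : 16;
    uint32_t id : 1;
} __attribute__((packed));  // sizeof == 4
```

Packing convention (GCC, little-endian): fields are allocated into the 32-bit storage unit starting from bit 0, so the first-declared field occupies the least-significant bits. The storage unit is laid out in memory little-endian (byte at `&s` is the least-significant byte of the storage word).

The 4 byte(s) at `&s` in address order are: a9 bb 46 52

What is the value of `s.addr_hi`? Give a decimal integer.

42125

[0]=0xa9 [1]=0xbb [2]=0x46 [3]=0x52 (little-endian) → word 0x5246bba9
mode:1 @ bit 0 → (0x5246bba9>>0)&0x1 = 0x1
cnt:1 @ bit 1 → (0x5246bba9>>1)&0x1 = 0x0
len:2 @ bit 2 → (0x5246bba9>>2)&0x3 = 0x2
flags:11 @ bit 4 → (0x5246bba9>>4)&0x7ff = 0x3ba
addr_hi:16 @ bit 15 → (0x5246bba9>>15)&0xffff = 0xa48d  ←
id:1 @ bit 31 → (0x5246bba9>>31)&0x1 = 0x0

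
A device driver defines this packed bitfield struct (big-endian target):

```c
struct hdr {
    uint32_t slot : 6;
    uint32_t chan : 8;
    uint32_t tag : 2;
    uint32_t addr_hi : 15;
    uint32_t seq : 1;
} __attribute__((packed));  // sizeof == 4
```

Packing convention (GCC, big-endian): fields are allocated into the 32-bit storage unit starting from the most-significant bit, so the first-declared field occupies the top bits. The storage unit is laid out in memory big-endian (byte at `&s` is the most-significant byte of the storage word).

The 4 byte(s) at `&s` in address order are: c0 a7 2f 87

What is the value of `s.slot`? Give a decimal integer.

[0]=0xc0 [1]=0xa7 [2]=0x2f [3]=0x87 (big-endian) → word 0xc0a72f87
slot [26+:6] = (word>>26) & 0x3f = 48  ←
chan [18+:8] = (word>>18) & 0xff = 41
tag [16+:2] = (word>>16) & 0x3 = 3
addr_hi [1+:15] = (word>>1) & 0x7fff = 6083
seq [0+:1] = (word>>0) & 0x1 = 1

48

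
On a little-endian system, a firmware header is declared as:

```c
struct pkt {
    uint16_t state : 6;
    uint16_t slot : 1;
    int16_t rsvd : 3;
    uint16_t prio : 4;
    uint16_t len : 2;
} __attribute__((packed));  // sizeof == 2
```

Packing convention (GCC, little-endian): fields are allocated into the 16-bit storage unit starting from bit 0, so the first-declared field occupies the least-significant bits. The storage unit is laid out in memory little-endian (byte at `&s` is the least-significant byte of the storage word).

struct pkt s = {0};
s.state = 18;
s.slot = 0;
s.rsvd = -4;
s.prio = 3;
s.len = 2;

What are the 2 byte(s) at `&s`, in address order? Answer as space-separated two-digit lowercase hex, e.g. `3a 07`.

12 8e

state (6b) val=18 bits=0x12 at bit 0: 0x0012
slot (1b) val=0 bits=0x0 at bit 6: 0x0012
rsvd (3b) val=-4 bits=0x4 at bit 7: 0x0212
prio (4b) val=3 bits=0x3 at bit 10: 0x0e12
len (2b) val=2 bits=0x2 at bit 14: 0x8e12
word = 0x8e12 → little-endian bytes:
  [0]=0x12  [1]=0x8e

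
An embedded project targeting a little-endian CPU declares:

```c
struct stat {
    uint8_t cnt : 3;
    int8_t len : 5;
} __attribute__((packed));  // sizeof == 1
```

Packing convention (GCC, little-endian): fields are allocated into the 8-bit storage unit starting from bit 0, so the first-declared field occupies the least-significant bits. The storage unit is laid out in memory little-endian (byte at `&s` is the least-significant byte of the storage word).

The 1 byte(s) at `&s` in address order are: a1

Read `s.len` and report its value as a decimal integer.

[0]=0xa1 (little-endian) → word 0xa1
cnt [0+:3] = (word>>0) & 0x7 = 1
len [3+:5] = (word>>3) & 0x1f = 20  ←
len signed 5b, MSB=1: 20 - 32 = -12

-12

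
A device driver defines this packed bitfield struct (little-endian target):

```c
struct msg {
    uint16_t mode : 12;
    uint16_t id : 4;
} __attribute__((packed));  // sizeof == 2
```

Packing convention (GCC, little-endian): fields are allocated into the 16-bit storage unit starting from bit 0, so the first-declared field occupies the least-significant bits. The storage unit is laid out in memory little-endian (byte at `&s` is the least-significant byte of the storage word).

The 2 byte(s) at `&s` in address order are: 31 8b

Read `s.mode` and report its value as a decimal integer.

[0]=0x31 [1]=0x8b (little-endian) → word 0x8b31
mode [0+:12] = (word>>0) & 0xfff = 2865  ←
id [12+:4] = (word>>12) & 0xf = 8

2865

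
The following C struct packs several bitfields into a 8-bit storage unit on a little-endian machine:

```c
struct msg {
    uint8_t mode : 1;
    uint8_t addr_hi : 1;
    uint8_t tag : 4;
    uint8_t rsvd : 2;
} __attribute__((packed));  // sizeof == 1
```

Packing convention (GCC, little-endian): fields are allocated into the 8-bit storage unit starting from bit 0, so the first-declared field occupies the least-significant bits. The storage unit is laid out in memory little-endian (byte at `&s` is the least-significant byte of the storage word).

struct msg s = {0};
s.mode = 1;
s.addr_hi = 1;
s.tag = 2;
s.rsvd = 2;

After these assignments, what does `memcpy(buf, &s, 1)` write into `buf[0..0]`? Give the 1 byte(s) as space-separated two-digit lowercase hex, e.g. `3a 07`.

8b

mode:1 = 1 → 0x1 << 0 → word 0x01
addr_hi:1 = 1 → 0x1 << 1 → word 0x03
tag:4 = 2 → 0x2 << 2 → word 0x0b
rsvd:2 = 2 → 0x2 << 6 → word 0x8b
word = 0x8b → little-endian bytes:
  [0]=0x8b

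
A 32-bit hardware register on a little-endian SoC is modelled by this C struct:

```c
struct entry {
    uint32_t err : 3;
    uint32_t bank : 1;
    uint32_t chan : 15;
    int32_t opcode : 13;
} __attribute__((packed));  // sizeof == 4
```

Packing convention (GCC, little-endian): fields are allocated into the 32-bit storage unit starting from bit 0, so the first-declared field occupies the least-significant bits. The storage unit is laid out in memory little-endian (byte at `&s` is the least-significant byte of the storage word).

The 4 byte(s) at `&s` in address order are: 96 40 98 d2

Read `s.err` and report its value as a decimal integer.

[0]=0x96 [1]=0x40 [2]=0x98 [3]=0xd2 (little-endian) → word 0xd2984096
err:3 @ bit 0 → (0xd2984096>>0)&0x7 = 0x6  ←
bank:1 @ bit 3 → (0xd2984096>>3)&0x1 = 0x0
chan:15 @ bit 4 → (0xd2984096>>4)&0x7fff = 0x409
opcode:13 @ bit 19 → (0xd2984096>>19)&0x1fff = 0x1a53

6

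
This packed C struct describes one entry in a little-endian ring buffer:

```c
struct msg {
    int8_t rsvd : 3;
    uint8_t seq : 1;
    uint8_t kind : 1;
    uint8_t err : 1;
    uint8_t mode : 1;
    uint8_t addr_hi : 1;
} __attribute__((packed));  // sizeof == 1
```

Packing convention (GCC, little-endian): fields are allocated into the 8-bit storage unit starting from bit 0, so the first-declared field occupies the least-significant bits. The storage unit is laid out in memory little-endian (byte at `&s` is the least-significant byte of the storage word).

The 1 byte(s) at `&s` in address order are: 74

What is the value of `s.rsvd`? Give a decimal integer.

[0]=0x74 (little-endian) → word 0x74
rsvd [0+:3] = (word>>0) & 0x7 = 4  ←
seq [3+:1] = (word>>3) & 0x1 = 0
kind [4+:1] = (word>>4) & 0x1 = 1
err [5+:1] = (word>>5) & 0x1 = 1
mode [6+:1] = (word>>6) & 0x1 = 1
addr_hi [7+:1] = (word>>7) & 0x1 = 0
rsvd signed 3b, MSB=1: 4 - 8 = -4

-4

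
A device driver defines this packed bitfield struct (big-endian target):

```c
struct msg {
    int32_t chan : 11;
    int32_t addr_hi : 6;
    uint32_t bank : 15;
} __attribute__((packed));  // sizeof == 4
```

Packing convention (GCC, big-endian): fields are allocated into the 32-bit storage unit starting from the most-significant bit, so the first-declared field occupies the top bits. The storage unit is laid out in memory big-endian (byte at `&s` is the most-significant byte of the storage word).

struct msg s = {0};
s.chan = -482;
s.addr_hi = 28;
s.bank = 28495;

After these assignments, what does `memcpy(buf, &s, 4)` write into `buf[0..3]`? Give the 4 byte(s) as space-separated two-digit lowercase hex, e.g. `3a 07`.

chan (11b) val=-482 bits=0x61e at bit 21: 0xc3c00000
addr_hi (6b) val=28 bits=0x1c at bit 15: 0xc3ce0000
bank (15b) val=28495 bits=0x6f4f at bit 0: 0xc3ce6f4f
word = 0xc3ce6f4f → big-endian bytes:
  [0]=0xc3  [1]=0xce  [2]=0x6f  [3]=0x4f

c3 ce 6f 4f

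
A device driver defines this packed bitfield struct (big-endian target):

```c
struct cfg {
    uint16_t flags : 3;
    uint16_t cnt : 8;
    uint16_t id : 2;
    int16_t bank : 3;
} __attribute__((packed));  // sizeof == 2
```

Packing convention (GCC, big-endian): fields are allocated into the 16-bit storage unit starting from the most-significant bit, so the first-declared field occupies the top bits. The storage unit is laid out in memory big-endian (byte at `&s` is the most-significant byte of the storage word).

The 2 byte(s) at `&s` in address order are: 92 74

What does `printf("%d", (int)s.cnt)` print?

[0]=0x92 [1]=0x74 (big-endian) → word 0x9274
flags [13+:3] = (word>>13) & 0x7 = 4
cnt [5+:8] = (word>>5) & 0xff = 147  ←
id [3+:2] = (word>>3) & 0x3 = 2
bank [0+:3] = (word>>0) & 0x7 = 4

147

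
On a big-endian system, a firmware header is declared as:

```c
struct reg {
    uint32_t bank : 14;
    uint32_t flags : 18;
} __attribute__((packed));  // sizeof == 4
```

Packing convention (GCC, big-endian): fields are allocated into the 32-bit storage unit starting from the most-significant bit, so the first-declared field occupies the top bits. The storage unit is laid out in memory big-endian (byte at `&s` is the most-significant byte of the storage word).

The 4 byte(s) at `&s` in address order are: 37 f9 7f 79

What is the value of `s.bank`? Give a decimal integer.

[0]=0x37 [1]=0xf9 [2]=0x7f [3]=0x79 (big-endian) → word 0x37f97f79
bank:14 @ bit 18 → (0x37f97f79>>18)&0x3fff = 0xdfe  ←
flags:18 @ bit 0 → (0x37f97f79>>0)&0x3ffff = 0x17f79

3582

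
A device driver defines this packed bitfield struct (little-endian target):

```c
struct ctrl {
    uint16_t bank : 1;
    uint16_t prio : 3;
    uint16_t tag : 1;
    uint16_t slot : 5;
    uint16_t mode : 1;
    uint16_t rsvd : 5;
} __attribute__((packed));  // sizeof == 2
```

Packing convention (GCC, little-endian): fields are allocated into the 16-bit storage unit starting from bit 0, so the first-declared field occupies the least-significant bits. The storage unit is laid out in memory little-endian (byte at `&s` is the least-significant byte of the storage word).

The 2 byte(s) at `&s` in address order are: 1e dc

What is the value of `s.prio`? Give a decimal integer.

[0]=0x1e [1]=0xdc (little-endian) → word 0xdc1e
bank [0+:1] = (word>>0) & 0x1 = 0
prio [1+:3] = (word>>1) & 0x7 = 7  ←
tag [4+:1] = (word>>4) & 0x1 = 1
slot [5+:5] = (word>>5) & 0x1f = 0
mode [10+:1] = (word>>10) & 0x1 = 1
rsvd [11+:5] = (word>>11) & 0x1f = 27

7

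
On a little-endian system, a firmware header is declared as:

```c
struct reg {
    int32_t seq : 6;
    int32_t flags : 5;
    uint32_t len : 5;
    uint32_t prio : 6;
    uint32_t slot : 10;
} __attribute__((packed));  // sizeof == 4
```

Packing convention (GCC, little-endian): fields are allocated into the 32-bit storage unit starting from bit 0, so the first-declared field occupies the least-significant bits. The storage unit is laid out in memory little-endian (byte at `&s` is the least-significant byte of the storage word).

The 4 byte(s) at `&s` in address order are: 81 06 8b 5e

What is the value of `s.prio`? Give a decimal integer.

[0]=0x81 [1]=0x06 [2]=0x8b [3]=0x5e (little-endian) → word 0x5e8b0681
seq [0+:6] = (word>>0) & 0x3f = 1
flags [6+:5] = (word>>6) & 0x1f = 26
len [11+:5] = (word>>11) & 0x1f = 0
prio [16+:6] = (word>>16) & 0x3f = 11  ←
slot [22+:10] = (word>>22) & 0x3ff = 378

11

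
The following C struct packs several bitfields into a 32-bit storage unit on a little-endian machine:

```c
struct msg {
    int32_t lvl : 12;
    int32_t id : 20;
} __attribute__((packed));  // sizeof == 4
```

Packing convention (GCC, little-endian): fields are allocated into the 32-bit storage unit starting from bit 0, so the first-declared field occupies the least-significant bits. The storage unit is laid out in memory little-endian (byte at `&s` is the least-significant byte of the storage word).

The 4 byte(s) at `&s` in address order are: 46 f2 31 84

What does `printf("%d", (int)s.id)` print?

-507105

[0]=0x46 [1]=0xf2 [2]=0x31 [3]=0x84 (little-endian) → word 0x8431f246
lvl [0+:12] = (word>>0) & 0xfff = 582
id [12+:20] = (word>>12) & 0xfffff = 541471  ←
id signed 20b, MSB=1: 541471 - 1048576 = -507105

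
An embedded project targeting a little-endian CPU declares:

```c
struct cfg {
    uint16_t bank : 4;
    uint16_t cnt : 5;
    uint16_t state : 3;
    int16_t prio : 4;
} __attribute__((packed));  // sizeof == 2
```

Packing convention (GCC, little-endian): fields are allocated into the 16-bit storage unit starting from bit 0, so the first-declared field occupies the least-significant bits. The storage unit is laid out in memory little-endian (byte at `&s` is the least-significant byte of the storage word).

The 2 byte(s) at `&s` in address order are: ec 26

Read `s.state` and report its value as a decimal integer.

3

[0]=0xec [1]=0x26 (little-endian) → word 0x26ec
bank [0+:4] = (word>>0) & 0xf = 12
cnt [4+:5] = (word>>4) & 0x1f = 14
state [9+:3] = (word>>9) & 0x7 = 3  ←
prio [12+:4] = (word>>12) & 0xf = 2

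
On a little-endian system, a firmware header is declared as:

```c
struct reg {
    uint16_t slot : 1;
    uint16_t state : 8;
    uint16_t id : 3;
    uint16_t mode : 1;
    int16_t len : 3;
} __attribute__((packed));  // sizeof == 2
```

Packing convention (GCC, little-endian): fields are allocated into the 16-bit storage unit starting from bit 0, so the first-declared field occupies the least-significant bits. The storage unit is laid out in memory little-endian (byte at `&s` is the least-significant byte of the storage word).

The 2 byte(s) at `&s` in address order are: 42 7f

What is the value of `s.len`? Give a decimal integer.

[0]=0x42 [1]=0x7f (little-endian) → word 0x7f42
slot:1 @ bit 0 → (0x7f42>>0)&0x1 = 0x0
state:8 @ bit 1 → (0x7f42>>1)&0xff = 0xa1
id:3 @ bit 9 → (0x7f42>>9)&0x7 = 0x7
mode:1 @ bit 12 → (0x7f42>>12)&0x1 = 0x1
len:3 @ bit 13 → (0x7f42>>13)&0x7 = 0x3  ←
len signed 3b, MSB=0: value = 3

3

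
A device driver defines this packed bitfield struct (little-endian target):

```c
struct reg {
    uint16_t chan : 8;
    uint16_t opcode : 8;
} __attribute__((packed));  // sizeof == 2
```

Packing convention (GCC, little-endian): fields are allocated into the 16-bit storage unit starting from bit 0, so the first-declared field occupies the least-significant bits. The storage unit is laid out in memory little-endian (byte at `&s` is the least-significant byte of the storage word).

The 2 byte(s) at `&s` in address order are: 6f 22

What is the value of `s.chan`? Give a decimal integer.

[0]=0x6f [1]=0x22 (little-endian) → word 0x226f
chan:8 @ bit 0 → (0x226f>>0)&0xff = 0x6f  ←
opcode:8 @ bit 8 → (0x226f>>8)&0xff = 0x22

111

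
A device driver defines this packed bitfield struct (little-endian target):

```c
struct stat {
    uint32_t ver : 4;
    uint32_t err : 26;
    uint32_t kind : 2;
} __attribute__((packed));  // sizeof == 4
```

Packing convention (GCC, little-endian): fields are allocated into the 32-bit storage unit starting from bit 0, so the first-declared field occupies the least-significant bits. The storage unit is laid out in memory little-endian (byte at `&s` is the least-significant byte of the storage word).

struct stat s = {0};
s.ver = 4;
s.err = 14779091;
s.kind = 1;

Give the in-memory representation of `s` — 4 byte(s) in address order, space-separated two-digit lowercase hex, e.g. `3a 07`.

34 2d 18 4e

ver:4 = 4 → 0x4 << 0 → word 0x00000004
err:26 = 14779091 → 0xe182d3 << 4 → word 0x0e182d34
kind:2 = 1 → 0x1 << 30 → word 0x4e182d34
word = 0x4e182d34 → little-endian bytes:
  [0]=0x34  [1]=0x2d  [2]=0x18  [3]=0x4e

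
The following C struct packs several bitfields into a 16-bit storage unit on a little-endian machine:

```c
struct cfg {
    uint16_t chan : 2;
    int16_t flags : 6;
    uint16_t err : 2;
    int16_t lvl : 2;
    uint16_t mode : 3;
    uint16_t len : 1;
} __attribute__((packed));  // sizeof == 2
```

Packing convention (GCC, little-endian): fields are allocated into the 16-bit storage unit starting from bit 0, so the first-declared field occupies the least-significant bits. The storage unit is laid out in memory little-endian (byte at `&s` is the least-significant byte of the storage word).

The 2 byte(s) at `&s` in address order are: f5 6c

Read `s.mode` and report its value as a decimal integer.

6

[0]=0xf5 [1]=0x6c (little-endian) → word 0x6cf5
chan:2 @ bit 0 → (0x6cf5>>0)&0x3 = 0x1
flags:6 @ bit 2 → (0x6cf5>>2)&0x3f = 0x3d
err:2 @ bit 8 → (0x6cf5>>8)&0x3 = 0x0
lvl:2 @ bit 10 → (0x6cf5>>10)&0x3 = 0x3
mode:3 @ bit 12 → (0x6cf5>>12)&0x7 = 0x6  ←
len:1 @ bit 15 → (0x6cf5>>15)&0x1 = 0x0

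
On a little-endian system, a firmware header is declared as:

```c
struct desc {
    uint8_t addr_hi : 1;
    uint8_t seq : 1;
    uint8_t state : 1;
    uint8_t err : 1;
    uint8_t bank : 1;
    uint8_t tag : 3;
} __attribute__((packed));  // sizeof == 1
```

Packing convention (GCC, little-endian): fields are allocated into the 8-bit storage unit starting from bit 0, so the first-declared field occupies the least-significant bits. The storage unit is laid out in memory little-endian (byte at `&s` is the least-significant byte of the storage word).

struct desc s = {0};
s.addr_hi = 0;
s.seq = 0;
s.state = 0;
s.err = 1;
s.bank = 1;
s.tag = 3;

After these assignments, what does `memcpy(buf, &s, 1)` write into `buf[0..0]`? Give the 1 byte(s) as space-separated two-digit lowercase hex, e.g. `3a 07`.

addr_hi (1b) val=0 bits=0x0 at bit 0: 0x00
seq (1b) val=0 bits=0x0 at bit 1: 0x00
state (1b) val=0 bits=0x0 at bit 2: 0x00
err (1b) val=1 bits=0x1 at bit 3: 0x08
bank (1b) val=1 bits=0x1 at bit 4: 0x18
tag (3b) val=3 bits=0x3 at bit 5: 0x78
word = 0x78 → little-endian bytes:
  [0]=0x78

78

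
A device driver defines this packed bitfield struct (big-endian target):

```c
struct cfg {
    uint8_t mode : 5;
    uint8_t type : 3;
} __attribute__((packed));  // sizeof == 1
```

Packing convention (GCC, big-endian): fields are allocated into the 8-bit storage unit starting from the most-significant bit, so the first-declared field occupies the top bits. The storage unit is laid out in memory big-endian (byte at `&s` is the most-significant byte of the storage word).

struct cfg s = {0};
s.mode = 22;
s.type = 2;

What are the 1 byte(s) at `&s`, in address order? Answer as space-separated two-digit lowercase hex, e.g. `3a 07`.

b2

mode (5b) val=22 bits=0x16 at bit 3: 0xb0
type (3b) val=2 bits=0x2 at bit 0: 0xb2
word = 0xb2 → big-endian bytes:
  [0]=0xb2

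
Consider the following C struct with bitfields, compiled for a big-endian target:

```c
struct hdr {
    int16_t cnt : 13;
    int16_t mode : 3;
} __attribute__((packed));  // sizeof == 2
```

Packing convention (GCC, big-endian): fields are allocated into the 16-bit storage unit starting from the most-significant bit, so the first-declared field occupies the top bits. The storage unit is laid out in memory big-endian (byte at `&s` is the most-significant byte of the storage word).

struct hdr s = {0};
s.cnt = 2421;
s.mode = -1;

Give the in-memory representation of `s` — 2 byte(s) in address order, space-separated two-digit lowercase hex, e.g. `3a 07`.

cnt (13b) val=2421 bits=0x975 at bit 3: 0x4ba8
mode (3b) val=-1 bits=0x7 at bit 0: 0x4baf
word = 0x4baf → big-endian bytes:
  [0]=0x4b  [1]=0xaf

4b af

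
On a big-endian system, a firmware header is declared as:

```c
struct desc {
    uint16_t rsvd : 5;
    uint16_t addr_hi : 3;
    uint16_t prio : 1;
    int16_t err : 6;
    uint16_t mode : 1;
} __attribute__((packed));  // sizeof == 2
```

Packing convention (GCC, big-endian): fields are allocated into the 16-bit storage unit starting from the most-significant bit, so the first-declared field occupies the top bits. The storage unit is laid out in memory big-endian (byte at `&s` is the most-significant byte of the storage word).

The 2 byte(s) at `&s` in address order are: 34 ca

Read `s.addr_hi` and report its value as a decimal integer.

[0]=0x34 [1]=0xca (big-endian) → word 0x34ca
rsvd [11+:5] = (word>>11) & 0x1f = 6
addr_hi [8+:3] = (word>>8) & 0x7 = 4  ←
prio [7+:1] = (word>>7) & 0x1 = 1
err [1+:6] = (word>>1) & 0x3f = 37
mode [0+:1] = (word>>0) & 0x1 = 0

4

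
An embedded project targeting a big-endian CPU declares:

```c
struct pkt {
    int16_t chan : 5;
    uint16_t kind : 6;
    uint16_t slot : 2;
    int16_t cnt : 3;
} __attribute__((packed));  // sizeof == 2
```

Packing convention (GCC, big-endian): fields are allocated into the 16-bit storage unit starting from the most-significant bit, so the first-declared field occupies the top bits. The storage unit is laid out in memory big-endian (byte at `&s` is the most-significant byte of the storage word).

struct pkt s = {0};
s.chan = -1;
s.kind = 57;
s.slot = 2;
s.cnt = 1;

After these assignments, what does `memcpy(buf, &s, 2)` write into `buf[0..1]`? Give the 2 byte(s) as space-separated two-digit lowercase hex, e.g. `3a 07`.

chan (5b) val=-1 bits=0x1f at bit 11: 0xf800
kind (6b) val=57 bits=0x39 at bit 5: 0xff20
slot (2b) val=2 bits=0x2 at bit 3: 0xff30
cnt (3b) val=1 bits=0x1 at bit 0: 0xff31
word = 0xff31 → big-endian bytes:
  [0]=0xff  [1]=0x31

ff 31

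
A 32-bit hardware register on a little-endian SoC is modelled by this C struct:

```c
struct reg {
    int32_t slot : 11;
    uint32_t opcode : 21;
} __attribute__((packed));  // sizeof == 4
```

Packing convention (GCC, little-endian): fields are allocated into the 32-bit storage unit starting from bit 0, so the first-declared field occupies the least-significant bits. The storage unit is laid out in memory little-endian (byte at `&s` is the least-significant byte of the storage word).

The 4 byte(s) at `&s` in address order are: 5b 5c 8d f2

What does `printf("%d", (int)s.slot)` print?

[0]=0x5b [1]=0x5c [2]=0x8d [3]=0xf2 (little-endian) → word 0xf28d5c5b
slot:11 @ bit 0 → (0xf28d5c5b>>0)&0x7ff = 0x45b  ←
opcode:21 @ bit 11 → (0xf28d5c5b>>11)&0x1fffff = 0x1e51ab
slot signed 11b, MSB=1: 1115 - 2048 = -933

-933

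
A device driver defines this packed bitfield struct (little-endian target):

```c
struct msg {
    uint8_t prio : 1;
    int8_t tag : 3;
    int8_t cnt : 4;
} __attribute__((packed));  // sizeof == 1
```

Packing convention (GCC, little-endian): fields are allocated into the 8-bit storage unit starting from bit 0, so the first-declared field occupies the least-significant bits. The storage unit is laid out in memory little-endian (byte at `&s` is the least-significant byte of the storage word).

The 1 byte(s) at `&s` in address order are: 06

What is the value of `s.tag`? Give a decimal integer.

3

[0]=0x06 (little-endian) → word 0x06
prio [0+:1] = (word>>0) & 0x1 = 0
tag [1+:3] = (word>>1) & 0x7 = 3  ←
cnt [4+:4] = (word>>4) & 0xf = 0
tag signed 3b, MSB=0: value = 3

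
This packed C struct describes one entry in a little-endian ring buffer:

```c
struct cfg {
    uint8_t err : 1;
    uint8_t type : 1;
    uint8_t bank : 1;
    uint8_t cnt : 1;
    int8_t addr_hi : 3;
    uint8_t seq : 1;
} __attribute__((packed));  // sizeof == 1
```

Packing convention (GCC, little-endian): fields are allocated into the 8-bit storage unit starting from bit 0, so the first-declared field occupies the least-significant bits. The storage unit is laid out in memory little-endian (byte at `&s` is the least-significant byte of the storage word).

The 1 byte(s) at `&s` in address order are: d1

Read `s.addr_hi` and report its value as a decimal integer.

[0]=0xd1 (little-endian) → word 0xd1
err:1 @ bit 0 → (0xd1>>0)&0x1 = 0x1
type:1 @ bit 1 → (0xd1>>1)&0x1 = 0x0
bank:1 @ bit 2 → (0xd1>>2)&0x1 = 0x0
cnt:1 @ bit 3 → (0xd1>>3)&0x1 = 0x0
addr_hi:3 @ bit 4 → (0xd1>>4)&0x7 = 0x5  ←
seq:1 @ bit 7 → (0xd1>>7)&0x1 = 0x1
addr_hi signed 3b, MSB=1: 5 - 8 = -3

-3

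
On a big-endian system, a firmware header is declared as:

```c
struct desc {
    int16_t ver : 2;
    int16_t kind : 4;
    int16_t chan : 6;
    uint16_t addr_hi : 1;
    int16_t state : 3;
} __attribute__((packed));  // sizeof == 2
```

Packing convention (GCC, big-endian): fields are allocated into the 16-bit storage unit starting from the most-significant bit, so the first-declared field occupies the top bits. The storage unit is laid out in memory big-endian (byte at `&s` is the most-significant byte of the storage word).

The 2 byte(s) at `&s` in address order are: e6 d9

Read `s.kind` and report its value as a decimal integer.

-7

[0]=0xe6 [1]=0xd9 (big-endian) → word 0xe6d9
ver:2 @ bit 14 → (0xe6d9>>14)&0x3 = 0x3
kind:4 @ bit 10 → (0xe6d9>>10)&0xf = 0x9  ←
chan:6 @ bit 4 → (0xe6d9>>4)&0x3f = 0x2d
addr_hi:1 @ bit 3 → (0xe6d9>>3)&0x1 = 0x1
state:3 @ bit 0 → (0xe6d9>>0)&0x7 = 0x1
kind signed 4b, MSB=1: 9 - 16 = -7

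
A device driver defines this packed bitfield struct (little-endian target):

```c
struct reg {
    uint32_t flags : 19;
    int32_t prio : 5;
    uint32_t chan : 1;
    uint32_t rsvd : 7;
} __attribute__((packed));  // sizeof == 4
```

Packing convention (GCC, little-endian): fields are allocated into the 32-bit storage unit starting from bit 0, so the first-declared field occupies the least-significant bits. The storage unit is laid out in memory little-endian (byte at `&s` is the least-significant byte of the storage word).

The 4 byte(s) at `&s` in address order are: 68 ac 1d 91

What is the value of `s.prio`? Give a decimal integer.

[0]=0x68 [1]=0xac [2]=0x1d [3]=0x91 (little-endian) → word 0x911dac68
flags [0+:19] = (word>>0) & 0x7ffff = 371816
prio [19+:5] = (word>>19) & 0x1f = 3  ←
chan [24+:1] = (word>>24) & 0x1 = 1
rsvd [25+:7] = (word>>25) & 0x7f = 72
prio signed 5b, MSB=0: value = 3

3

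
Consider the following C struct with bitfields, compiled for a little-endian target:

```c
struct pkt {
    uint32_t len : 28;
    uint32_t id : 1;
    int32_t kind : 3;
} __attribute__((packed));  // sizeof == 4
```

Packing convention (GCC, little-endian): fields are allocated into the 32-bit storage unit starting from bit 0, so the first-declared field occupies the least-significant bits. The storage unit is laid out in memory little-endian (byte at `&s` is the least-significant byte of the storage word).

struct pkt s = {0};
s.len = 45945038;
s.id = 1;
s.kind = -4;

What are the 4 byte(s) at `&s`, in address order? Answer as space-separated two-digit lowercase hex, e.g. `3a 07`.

len (28b) val=45945038 bits=0x2bd10ce at bit 0: 0x02bd10ce
id (1b) val=1 bits=0x1 at bit 28: 0x12bd10ce
kind (3b) val=-4 bits=0x4 at bit 29: 0x92bd10ce
word = 0x92bd10ce → little-endian bytes:
  [0]=0xce  [1]=0x10  [2]=0xbd  [3]=0x92

ce 10 bd 92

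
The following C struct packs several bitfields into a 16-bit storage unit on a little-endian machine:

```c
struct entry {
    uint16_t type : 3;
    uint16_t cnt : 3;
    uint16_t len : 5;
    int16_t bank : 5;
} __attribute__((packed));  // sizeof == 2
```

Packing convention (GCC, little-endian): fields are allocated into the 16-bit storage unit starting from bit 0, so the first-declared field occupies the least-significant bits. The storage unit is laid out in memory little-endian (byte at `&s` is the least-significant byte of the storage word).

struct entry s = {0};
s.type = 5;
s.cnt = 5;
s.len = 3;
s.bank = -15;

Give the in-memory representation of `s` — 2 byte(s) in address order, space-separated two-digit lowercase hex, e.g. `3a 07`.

type (3b) val=5 bits=0x5 at bit 0: 0x0005
cnt (3b) val=5 bits=0x5 at bit 3: 0x002d
len (5b) val=3 bits=0x3 at bit 6: 0x00ed
bank (5b) val=-15 bits=0x11 at bit 11: 0x88ed
word = 0x88ed → little-endian bytes:
  [0]=0xed  [1]=0x88

ed 88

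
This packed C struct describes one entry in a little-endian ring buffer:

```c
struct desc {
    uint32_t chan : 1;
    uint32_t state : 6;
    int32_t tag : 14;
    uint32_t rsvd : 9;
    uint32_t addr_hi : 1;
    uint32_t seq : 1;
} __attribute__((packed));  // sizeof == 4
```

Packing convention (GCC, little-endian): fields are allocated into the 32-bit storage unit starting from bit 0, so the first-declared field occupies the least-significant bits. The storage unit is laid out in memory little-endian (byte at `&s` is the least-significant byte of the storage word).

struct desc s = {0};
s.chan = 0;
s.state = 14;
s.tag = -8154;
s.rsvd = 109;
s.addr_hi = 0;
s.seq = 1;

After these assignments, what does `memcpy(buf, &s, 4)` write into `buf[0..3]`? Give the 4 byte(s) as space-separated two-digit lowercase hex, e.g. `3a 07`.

chan:1 = 0 → 0x0 << 0 → word 0x00000000
state:6 = 14 → 0xe << 1 → word 0x0000001c
tag:14 = -8154 → 0x2026 << 7 → word 0x0010131c
rsvd:9 = 109 → 0x6d << 21 → word 0x0db0131c
addr_hi:1 = 0 → 0x0 << 30 → word 0x0db0131c
seq:1 = 1 → 0x1 << 31 → word 0x8db0131c
word = 0x8db0131c → little-endian bytes:
  [0]=0x1c  [1]=0x13  [2]=0xb0  [3]=0x8d

1c 13 b0 8d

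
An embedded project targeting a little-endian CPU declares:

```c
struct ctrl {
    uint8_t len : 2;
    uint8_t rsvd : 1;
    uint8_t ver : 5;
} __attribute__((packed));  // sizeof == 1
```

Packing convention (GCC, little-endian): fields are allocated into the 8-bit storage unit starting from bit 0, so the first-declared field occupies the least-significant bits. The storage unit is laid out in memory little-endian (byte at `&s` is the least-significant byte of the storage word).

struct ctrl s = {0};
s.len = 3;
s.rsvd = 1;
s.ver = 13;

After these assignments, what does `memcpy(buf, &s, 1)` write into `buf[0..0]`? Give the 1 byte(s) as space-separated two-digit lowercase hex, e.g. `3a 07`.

len (2b) val=3 bits=0x3 at bit 0: 0x03
rsvd (1b) val=1 bits=0x1 at bit 2: 0x07
ver (5b) val=13 bits=0xd at bit 3: 0x6f
word = 0x6f → little-endian bytes:
  [0]=0x6f

6f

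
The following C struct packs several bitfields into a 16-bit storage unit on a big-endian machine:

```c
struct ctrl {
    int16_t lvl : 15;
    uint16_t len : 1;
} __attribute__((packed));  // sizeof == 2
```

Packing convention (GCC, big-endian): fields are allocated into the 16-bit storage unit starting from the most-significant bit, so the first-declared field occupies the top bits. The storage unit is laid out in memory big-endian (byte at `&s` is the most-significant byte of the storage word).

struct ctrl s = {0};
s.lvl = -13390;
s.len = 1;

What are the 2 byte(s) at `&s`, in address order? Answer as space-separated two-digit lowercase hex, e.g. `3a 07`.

97 65

lvl:15 = -13390 → 0x4bb2 << 1 → word 0x9764
len:1 = 1 → 0x1 << 0 → word 0x9765
word = 0x9765 → big-endian bytes:
  [0]=0x97  [1]=0x65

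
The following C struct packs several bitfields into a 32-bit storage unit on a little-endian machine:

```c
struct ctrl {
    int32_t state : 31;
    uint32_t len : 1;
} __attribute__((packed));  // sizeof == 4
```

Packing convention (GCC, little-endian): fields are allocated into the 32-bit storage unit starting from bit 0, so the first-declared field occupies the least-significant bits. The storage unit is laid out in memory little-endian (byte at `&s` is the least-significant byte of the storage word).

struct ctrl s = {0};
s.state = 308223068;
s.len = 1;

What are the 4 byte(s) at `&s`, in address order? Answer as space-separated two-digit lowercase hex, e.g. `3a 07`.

5c 1c 5f 92

state (31b) val=308223068 bits=0x125f1c5c at bit 0: 0x125f1c5c
len (1b) val=1 bits=0x1 at bit 31: 0x925f1c5c
word = 0x925f1c5c → little-endian bytes:
  [0]=0x5c  [1]=0x1c  [2]=0x5f  [3]=0x92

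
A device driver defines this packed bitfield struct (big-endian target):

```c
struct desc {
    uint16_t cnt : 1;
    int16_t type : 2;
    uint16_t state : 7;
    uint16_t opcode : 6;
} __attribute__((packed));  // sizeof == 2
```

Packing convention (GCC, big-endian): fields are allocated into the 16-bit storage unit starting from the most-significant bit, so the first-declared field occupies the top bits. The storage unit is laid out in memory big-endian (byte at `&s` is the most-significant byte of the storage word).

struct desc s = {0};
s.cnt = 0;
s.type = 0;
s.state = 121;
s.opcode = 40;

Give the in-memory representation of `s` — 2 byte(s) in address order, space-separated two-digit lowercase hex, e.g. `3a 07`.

cnt:1 = 0 → 0x0 << 15 → word 0x0000
type:2 = 0 → 0x0 << 13 → word 0x0000
state:7 = 121 → 0x79 << 6 → word 0x1e40
opcode:6 = 40 → 0x28 << 0 → word 0x1e68
word = 0x1e68 → big-endian bytes:
  [0]=0x1e  [1]=0x68

1e 68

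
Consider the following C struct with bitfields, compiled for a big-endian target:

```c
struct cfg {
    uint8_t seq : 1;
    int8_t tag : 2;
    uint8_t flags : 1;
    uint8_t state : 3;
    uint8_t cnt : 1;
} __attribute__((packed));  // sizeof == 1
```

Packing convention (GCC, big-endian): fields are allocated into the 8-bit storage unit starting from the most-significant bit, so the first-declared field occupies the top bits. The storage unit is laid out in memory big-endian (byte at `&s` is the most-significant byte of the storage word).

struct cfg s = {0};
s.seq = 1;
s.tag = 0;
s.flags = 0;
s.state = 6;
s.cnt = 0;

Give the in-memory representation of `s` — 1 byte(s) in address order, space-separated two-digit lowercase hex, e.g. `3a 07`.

seq:1 = 1 → 0x1 << 7 → word 0x80
tag:2 = 0 → 0x0 << 5 → word 0x80
flags:1 = 0 → 0x0 << 4 → word 0x80
state:3 = 6 → 0x6 << 1 → word 0x8c
cnt:1 = 0 → 0x0 << 0 → word 0x8c
word = 0x8c → big-endian bytes:
  [0]=0x8c

8c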